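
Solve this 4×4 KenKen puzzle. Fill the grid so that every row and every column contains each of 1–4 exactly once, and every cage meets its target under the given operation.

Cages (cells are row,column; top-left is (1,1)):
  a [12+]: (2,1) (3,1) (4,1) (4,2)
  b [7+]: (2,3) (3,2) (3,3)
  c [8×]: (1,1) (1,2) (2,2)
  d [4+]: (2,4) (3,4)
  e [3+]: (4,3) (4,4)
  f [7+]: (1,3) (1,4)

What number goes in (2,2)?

4

In column 4, 2 can only go at (4,4), so (4,4) = 2.
2 is placed in row 4, so (4,3) = 1.
Column 2 needs a 3, and only (4,2) is open for it.
Row 4 already has 3, which forces (4,1) = 4.
Row 3 needs a 4, and only (3,3) is open for it.
Column 3 already has 4, leaving (1,3) = 3.
The two cells of cage f must have sum 7; hence (1,4) = 4.
Column 3 already has 4; hence (2,3) = 2.
The 3 cells of cage b must have sum 7, so (3,2) = 1.
1 is placed in row 3, leaving (3,4) = 3.
Cage c has product 8; hence (1,1) = 1.
1 is placed in column 2; hence (1,2) = 2.
Row 2 now contains 2, leaving (2,1) = 3.
1 is placed in column 2, so (2,2) = 4.
Column 4 already has 3, leaving (2,4) = 1.
Row 3 already has 3, which forces (3,1) = 2.
The full grid is 1 2 3 4 / 3 4 2 1 / 2 1 4 3 / 4 3 1 2.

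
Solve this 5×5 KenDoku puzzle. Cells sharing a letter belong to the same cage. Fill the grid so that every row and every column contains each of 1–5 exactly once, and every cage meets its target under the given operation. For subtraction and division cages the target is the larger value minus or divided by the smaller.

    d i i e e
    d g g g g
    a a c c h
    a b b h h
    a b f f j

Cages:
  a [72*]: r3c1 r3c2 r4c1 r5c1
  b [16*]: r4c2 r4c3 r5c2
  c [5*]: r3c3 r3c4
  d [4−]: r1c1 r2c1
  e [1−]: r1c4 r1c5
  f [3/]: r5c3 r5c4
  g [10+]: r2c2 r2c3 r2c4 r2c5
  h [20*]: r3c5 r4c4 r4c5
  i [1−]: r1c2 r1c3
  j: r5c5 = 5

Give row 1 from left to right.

Cage a has product 72, so r3c2 = 3.
Cage j is a single given cell, which forces r5c5 = 5.
Cage h has product 20, leaving r4c4 = 5.
Cage c's pair has product 5, so r3c3 = 5.
Column 4 already has 5, leaving r3c4 = 1.
Row 3 already has 1, leaving r3c5 = 4.
Column 5 already has 4, which forces r4c5 = 1.
Column 4 already has 1, so r5c4 = 3.
Cage e needs two cells with difference 1; hence r1c5 = 3.
Column 5 now contains 3; hence r2c5 = 2.
Row 3 already has 4, which forces r3c1 = 2.
Cage a has product 72, which forces r4c1 = 3.
Row 4 already has 1, so r4c2 = 4.
Cage b needs product 16, which forces r4c3 = 2.
Cage a needs product 72, which forces r5c1 = 4.
The 3 cells of cage b must have product 16, so r5c2 = 2.
Row 5 now contains 3, so r5c3 = 1.
Cage i needs two cells with difference 1, so r1c2 = 5.
Column 3 now contains 1, which forces r1c3 = 4.
4 is placed in row 1, which forces r1c4 = 2.
4 is placed in column 2; hence r2c2 = 1.
Cage g has sum 10; hence r2c3 = 3.
Row 2 already has 2; hence r2c4 = 4.
5 is placed in row 1, so r1c1 = 1.
1 is placed in row 2; hence r2c1 = 5.
Completed grid: 1 5 4 2 3 / 5 1 3 4 2 / 2 3 5 1 4 / 3 4 2 5 1 / 4 2 1 3 5.

1 5 4 2 3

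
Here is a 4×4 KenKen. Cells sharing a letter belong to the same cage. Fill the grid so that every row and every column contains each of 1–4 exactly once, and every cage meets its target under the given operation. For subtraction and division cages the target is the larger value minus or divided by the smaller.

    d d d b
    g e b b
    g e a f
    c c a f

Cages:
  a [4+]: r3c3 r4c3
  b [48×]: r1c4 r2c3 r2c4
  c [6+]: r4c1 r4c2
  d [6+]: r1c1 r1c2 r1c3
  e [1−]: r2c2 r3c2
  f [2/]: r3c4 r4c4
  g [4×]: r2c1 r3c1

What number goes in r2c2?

2

Cage b needs product 48; hence r1c4 = 4.
The 3 cells of cage b must have product 48, so r2c3 = 4.
Cage b needs product 48; hence r2c4 = 3.
Row 2 already has 4, leaving r2c1 = 1.
Row 2 already has 1, so r2c2 = 2.
Cage g's pair has product 4, so r3c1 = 4.
4 is placed in column 1, so r4c1 = 2.
Column 2 already has 2, so r4c2 = 4.
Row 4 now contains 2; hence r4c4 = 1.
Column 1 already has 2; hence r1c1 = 3.
The 3 cells of cage d must have sum 6, so r1c2 = 1.
The 3 cells of cage d must have sum 6; hence r1c3 = 2.
Column 2 now contains 1; hence r3c2 = 3.
Cage a needs two cells with sum 4, leaving r3c3 = 1.
Column 4 now contains 1, so r3c4 = 2.
Row 4 already has 1, leaving r4c3 = 3.
The full grid is 3 1 2 4 / 1 2 4 3 / 4 3 1 2 / 2 4 3 1.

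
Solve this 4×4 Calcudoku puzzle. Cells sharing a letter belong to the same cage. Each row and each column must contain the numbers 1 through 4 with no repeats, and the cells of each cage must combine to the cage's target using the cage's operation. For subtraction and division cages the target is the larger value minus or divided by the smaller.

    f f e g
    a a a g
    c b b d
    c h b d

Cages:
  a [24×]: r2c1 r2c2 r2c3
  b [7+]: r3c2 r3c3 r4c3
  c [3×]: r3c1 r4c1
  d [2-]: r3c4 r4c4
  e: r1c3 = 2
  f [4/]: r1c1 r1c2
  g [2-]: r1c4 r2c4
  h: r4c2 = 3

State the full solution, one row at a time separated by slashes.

E is a freebie, which forces r1c3 = 2.
H is a freebie; hence r4c2 = 3.
Cage c's pair has product 3, so r3c1 = 3.
Cage b needs sum 7, so r3c2 = 2.
2 is placed in row 3, so r3c4 = 4.
Row 4 already has 3, leaving r4c1 = 1.
Row 4 now contains 1; hence r4c3 = 4.
Row 4 now contains 1, leaving r4c4 = 2.
Column 1 now contains 1, which forces r1c1 = 4.
The two cells of cage f must have quotient 4, so r1c2 = 1.
1 is placed in row 1, which forces r1c4 = 3.
Cage a has product 24; hence r2c1 = 2.
Column 2 now contains 2, leaving r2c2 = 4.
4 is placed in column 3; hence r2c3 = 3.
3 is placed in column 4, so r2c4 = 1.
4 is placed in row 3, leaving r3c3 = 1.

4 1 2 3 / 2 4 3 1 / 3 2 1 4 / 1 3 4 2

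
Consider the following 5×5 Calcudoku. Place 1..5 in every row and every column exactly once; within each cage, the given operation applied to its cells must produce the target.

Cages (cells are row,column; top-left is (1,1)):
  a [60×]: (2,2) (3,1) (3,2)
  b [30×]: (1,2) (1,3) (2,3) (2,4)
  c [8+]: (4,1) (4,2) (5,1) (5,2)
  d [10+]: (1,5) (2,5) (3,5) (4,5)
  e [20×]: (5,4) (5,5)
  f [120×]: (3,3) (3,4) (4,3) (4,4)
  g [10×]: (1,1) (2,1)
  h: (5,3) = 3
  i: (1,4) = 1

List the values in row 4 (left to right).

4 1 5 3 2

Cage i is a single given cell; hence (1,4) = 1.
H is a freebie, which forces (5,3) = 3.
Cage b has product 30, so (2,3) = 1.
The only place for 4 in row 1 is (1,5).
Cage e needs two cells with product 20, so (5,4) = 4.
Column 5 already has 4; hence (5,5) = 5.
In row 1, 3 can only go at (1,2), so (1,2) = 3.
The 3 cells of cage a must have product 60, which forces (3,1) = 3.
Cage f needs product 120; hence (4,4) = 3.
The 4 cells of cage d must have sum 10, so (2,5) = 3.
The only place for 4 in row 2 is (2,2).
4 is placed in column 2; hence (3,2) = 5.
Row 3 already has 5, which forces (3,4) = 2.
Row 3 already has 2, so (3,5) = 1.
Cage c needs sum 8; hence (4,1) = 4.
4 is placed in column 2; hence (4,2) = 1.
Column 5 now contains 1, leaving (4,5) = 2.
Cage c has sum 8, which forces (5,1) = 1.
The 4 cells of cage c must have sum 8, so (5,2) = 2.
Cage b needs product 30, leaving (1,3) = 2.
Column 4 already has 2; hence (2,4) = 5.
Row 3 already has 2, which forces (3,3) = 4.
Row 4 now contains 2, so (4,3) = 5.
Row 1 now contains 2, so (1,1) = 5.
Row 2 now contains 5, so (2,1) = 2.
Filled in: 5 3 2 1 4 / 2 4 1 5 3 / 3 5 4 2 1 / 4 1 5 3 2 / 1 2 3 4 5.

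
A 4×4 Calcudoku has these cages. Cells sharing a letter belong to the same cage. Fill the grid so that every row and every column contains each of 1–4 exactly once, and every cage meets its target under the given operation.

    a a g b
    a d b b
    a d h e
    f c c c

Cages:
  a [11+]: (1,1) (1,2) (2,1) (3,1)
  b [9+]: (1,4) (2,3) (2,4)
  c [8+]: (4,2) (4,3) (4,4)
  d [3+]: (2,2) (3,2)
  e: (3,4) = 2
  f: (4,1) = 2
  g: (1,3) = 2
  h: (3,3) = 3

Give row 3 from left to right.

Cage g is given, so (1,3) = 2.
Cage h is given; hence (3,3) = 3.
Cage e is given, which forces (3,4) = 2.
Cage f is given, which forces (4,1) = 2.
Cage a has sum 11, leaving (1,2) = 3.
The 3 cells of cage b must have sum 9; hence (1,4) = 4.
The 4 cells of cage a must have sum 11, so (2,1) = 3.
Cage d needs two cells with sum 3, so (2,2) = 2.
Column 3 now contains 3, which forces (2,3) = 4.
The 3 cells of cage b must have sum 9, which forces (2,4) = 1.
2 is placed in row 3; hence (3,2) = 1.
Column 2 already has 1, so (4,2) = 4.
4 is placed in column 3, so (4,3) = 1.
1 is placed in column 4, so (4,4) = 3.
Row 1 now contains 4, so (1,1) = 1.
1 is placed in row 3, so (3,1) = 4.
Completed grid: 1 3 2 4 / 3 2 4 1 / 4 1 3 2 / 2 4 1 3.

4 1 3 2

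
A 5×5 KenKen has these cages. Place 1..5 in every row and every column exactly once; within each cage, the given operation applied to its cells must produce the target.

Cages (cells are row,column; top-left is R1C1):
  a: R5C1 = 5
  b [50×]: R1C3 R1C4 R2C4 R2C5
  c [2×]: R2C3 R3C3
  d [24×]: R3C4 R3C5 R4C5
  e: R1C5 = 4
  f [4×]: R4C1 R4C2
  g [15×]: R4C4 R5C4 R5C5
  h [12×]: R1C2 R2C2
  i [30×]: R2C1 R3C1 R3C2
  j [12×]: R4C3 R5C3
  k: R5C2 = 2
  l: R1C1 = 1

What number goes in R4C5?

Cage l is given, which forces R1C1 = 1.
Cage e is a single given cell, so R1C5 = 4.
Column 1 now contains 1, which forces R4C1 = 4.
4 is placed in row 4, so R4C2 = 1.
4 is placed in row 4, which forces R4C3 = 3.
3 is placed in row 4, leaving R4C4 = 5.
3 is placed in row 4, leaving R4C5 = 2.
Cage a is a single given cell, leaving R5C1 = 5.
Cage k is a single given cell, leaving R5C2 = 2.
Column 3 now contains 3; hence R5C3 = 4.
Row 1 now contains 4; hence R1C2 = 3.
Cage b needs product 50, leaving R1C3 = 5.
5 is placed in column 4; hence R1C4 = 2.
The two cells of cage h must have product 12, so R2C2 = 4.
Cage b needs product 50, leaving R2C4 = 1.
Cage b needs product 50; hence R2C5 = 5.
The 3 cells of cage i must have product 30, so R3C2 = 5.
The 3 cells of cage d must have product 24, so R3C4 = 4.
Column 5 now contains 2, which forces R3C5 = 3.
1 is placed in column 4, leaving R5C4 = 3.
Column 5 now contains 3, leaving R5C5 = 1.
Cage i needs product 30, leaving R2C1 = 3.
Row 2 already has 1, which forces R2C3 = 2.
Row 3 already has 3, so R3C1 = 2.
The two cells of cage c must have product 2, so R3C3 = 1.
Filled in: 1 3 5 2 4 / 3 4 2 1 5 / 2 5 1 4 3 / 4 1 3 5 2 / 5 2 4 3 1.

2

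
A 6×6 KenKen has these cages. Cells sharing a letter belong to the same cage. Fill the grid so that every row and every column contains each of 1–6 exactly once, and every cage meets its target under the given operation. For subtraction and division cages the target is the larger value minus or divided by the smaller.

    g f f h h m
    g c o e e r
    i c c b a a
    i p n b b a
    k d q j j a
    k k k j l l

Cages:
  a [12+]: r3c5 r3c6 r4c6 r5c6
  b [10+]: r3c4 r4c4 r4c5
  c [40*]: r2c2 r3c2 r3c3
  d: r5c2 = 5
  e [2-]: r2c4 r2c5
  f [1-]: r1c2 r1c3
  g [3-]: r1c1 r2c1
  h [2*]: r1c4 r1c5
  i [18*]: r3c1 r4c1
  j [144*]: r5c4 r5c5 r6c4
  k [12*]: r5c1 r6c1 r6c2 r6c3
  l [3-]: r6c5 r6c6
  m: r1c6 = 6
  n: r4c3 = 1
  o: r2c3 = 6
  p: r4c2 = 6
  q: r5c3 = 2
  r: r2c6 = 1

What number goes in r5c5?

M is a freebie; hence r1c6 = 6.
O is a freebie, leaving r2c3 = 6.
Cage r is given, leaving r2c6 = 1.
Cage p is a single given cell, so r4c2 = 6.
Cage n is given, leaving r4c3 = 1.
D is a freebie, so r5c2 = 5.
Q is a freebie, so r5c3 = 2.
Cage j has product 144; hence r5c4 = 4.
Cage j needs product 144, leaving r5c5 = 6.
Row 5 already has 4, which forces r5c6 = 3.
The 3 cells of cage j must have product 144, which forces r6c4 = 6.
Cage i's pair has product 18, leaving r3c1 = 6.
Cage c has product 40, so r3c3 = 5.
Row 4 already has 6; hence r4c1 = 3.
Row 5 now contains 2; hence r5c1 = 1.
3 is placed in column 1; hence r6c1 = 4.
The 4 cells of cage k must have product 12; hence r6c2 = 1.
Row 6 already has 4; hence r6c3 = 3.
The two cells of cage f must have difference 1, so r1c2 = 3.
Column 3 already has 3, leaving r1c3 = 4.
Cage a has sum 12, leaving r3c5 = 3.
Row 3 already has 3, leaving r3c4 = 1.
The 3 cells of cage b must have sum 10; hence r4c4 = 5.
Cage b has sum 10, so r4c5 = 4.
4 is placed in row 4, so r4c6 = 2.
Column 6 already has 2, so r6c6 = 5.
1 is placed in column 4, so r1c4 = 2.
The two cells of cage h must have product 2, so r1c5 = 1.
Cage e's pair has difference 2, so r2c4 = 3.
Column 5 now contains 4; hence r2c5 = 5.
Column 6 already has 2; hence r3c6 = 4.
5 is placed in row 6, which forces r6c5 = 2.
Row 1 already has 2, which forces r1c1 = 5.
5 is placed in row 2, which forces r2c1 = 2.
The 3 cells of cage c must have product 40, so r2c2 = 4.
Row 3 already has 4, which forces r3c2 = 2.
Filled in: 5 3 4 2 1 6 / 2 4 6 3 5 1 / 6 2 5 1 3 4 / 3 6 1 5 4 2 / 1 5 2 4 6 3 / 4 1 3 6 2 5.

6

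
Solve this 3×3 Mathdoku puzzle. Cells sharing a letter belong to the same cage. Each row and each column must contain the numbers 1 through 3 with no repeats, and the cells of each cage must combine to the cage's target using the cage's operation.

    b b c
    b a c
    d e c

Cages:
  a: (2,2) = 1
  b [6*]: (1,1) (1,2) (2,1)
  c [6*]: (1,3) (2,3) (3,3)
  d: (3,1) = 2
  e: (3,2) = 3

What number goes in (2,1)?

3

Cage a is given; hence (2,2) = 1.
Cage d is a single given cell, so (3,1) = 2.
Cage e is a single given cell, so (3,2) = 3.
Row 3 now contains 3; hence (3,3) = 1.
Cage b needs product 6, so (1,1) = 1.
3 is placed in column 2, leaving (1,2) = 2.
Row 1 already has 2, so (1,3) = 3.
2 is placed in column 1; hence (2,1) = 3.
Column 3 already has 3, so (2,3) = 2.
Filled in: 1 2 3 / 3 1 2 / 2 3 1.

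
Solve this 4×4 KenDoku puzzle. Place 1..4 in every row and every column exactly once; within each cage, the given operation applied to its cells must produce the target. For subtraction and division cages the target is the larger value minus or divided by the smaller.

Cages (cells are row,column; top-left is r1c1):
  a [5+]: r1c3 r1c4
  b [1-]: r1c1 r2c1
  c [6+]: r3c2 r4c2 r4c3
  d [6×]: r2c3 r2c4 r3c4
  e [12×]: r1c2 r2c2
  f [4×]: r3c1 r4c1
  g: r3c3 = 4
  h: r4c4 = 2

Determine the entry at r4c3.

3

Cage g is given; hence r3c3 = 4.
Cage h is given, so r4c4 = 2.
Cage d needs product 6; hence r2c3 = 2.
Row 3 already has 4, so r3c1 = 1.
Row 3 already has 1, so r3c2 = 2.
Row 3 already has 1, so r3c4 = 3.
Cage f's pair has product 4, leaving r4c1 = 4.
Cage b's pair has difference 1; hence r1c1 = 2.
Column 3 now contains 2; hence r1c3 = 1.
Column 4 already has 3, so r1c4 = 4.
4 is placed in column 1, which forces r2c1 = 3.
3 is placed in row 2, so r2c2 = 4.
Column 4 already has 3; hence r2c4 = 1.
1 is placed in column 3; hence r4c3 = 3.
Row 1 now contains 4, which forces r1c2 = 3.
Row 4 now contains 3, so r4c2 = 1.
Filled in: 2 3 1 4 / 3 4 2 1 / 1 2 4 3 / 4 1 3 2.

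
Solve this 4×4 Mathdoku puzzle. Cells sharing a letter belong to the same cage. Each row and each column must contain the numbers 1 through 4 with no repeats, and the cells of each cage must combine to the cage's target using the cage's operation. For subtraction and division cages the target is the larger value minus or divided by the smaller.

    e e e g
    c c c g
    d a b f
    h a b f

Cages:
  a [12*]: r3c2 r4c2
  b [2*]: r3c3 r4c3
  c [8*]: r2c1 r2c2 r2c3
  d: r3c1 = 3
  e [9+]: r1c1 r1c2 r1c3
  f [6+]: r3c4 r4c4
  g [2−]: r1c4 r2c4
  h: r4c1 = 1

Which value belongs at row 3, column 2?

D is a freebie, which forces r3c1 = 3.
3 is placed in row 3; hence r3c2 = 4.
Row 3 already has 4, leaving r3c4 = 2.
Cage h is given, which forces r4c1 = 1.
Column 2 already has 4, which forces r4c2 = 3.
1 is placed in row 4, leaving r4c3 = 2.
Column 4 now contains 2, so r4c4 = 4.
Cage e needs sum 9, so r1c1 = 4.
Column 2 already has 3, so r1c2 = 2.
Cage e needs sum 9, which forces r1c3 = 3.
3 is placed in row 1, which forces r1c4 = 1.
4 is placed in column 1, which forces r2c1 = 2.
Column 2 now contains 2, which forces r2c2 = 1.
Row 2 already has 1, leaving r2c3 = 4.
Column 4 now contains 1; hence r2c4 = 3.
Row 3 already has 2, which forces r3c3 = 1.
The full grid is 4 2 3 1 / 2 1 4 3 / 3 4 1 2 / 1 3 2 4.

4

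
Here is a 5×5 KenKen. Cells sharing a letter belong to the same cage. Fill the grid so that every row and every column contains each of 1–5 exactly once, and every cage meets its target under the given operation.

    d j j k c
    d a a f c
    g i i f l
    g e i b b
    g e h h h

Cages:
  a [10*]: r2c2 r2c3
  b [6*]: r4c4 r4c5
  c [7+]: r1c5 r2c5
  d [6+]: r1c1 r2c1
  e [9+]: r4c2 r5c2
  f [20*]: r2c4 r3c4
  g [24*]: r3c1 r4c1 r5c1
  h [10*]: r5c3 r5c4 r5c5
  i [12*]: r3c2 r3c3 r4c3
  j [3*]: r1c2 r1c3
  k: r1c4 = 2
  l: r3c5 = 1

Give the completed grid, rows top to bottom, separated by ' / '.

Cage k is given, leaving r1c4 = 2.
L is a freebie, which forces r3c5 = 1.
Column 4 already has 2, which forces r4c4 = 3.
Row 4 now contains 3, which forces r4c5 = 2.
Column 5 now contains 2, leaving r5c5 = 5.
Row 4 now contains 2, leaving r4c1 = 4.
Cage e's pair has sum 9; hence r4c2 = 5.
Cage i has product 12; hence r4c3 = 1.
5 is placed in row 5, so r5c2 = 4.
Cage h has product 10, which forces r5c3 = 2.
5 is placed in row 5; hence r5c4 = 1.
The two cells of cage j must have product 3, which forces r1c2 = 1.
Column 3 already has 1, which forces r1c3 = 3.
Row 1 already has 3; hence r1c5 = 4.
Column 2 already has 5, which forces r2c2 = 2.
Column 3 now contains 2; hence r2c3 = 5.
Row 2 already has 5, so r2c4 = 4.
Column 5 now contains 4, leaving r2c5 = 3.
Cage g has product 24; hence r3c1 = 2.
Column 2 now contains 4, so r3c2 = 3.
Cage i needs product 12, which forces r3c3 = 4.
Column 4 now contains 4, leaving r3c4 = 5.
2 is placed in row 5, so r5c1 = 3.
Row 1 already has 1, which forces r1c1 = 5.
Row 2 already has 5, leaving r2c1 = 1.

5 1 3 2 4 / 1 2 5 4 3 / 2 3 4 5 1 / 4 5 1 3 2 / 3 4 2 1 5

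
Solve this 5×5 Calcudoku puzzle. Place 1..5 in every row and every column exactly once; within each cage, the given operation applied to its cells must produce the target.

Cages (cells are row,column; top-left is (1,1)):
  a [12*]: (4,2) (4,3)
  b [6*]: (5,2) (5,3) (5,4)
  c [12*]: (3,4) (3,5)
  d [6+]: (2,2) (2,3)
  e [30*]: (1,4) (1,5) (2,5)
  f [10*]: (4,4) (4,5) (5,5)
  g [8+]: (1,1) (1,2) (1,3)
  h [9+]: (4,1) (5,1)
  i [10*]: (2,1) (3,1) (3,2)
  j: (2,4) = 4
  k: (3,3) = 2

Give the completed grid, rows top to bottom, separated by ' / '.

3 4 1 5 2 / 2 1 5 4 3 / 1 5 2 3 4 / 5 3 4 2 1 / 4 2 3 1 5

Cage j is a single given cell; hence (2,4) = 4.
K is a freebie, which forces (3,3) = 2.
4 is placed in column 4, which forces (3,4) = 3.
3 is placed in row 3, so (3,5) = 4.
The 3 cells of cage i must have product 10; hence (2,1) = 2.
Row 2 needs a 3, and only (2,5) is open for it.
In row 5, 4 can only go at (5,1), so (5,1) = 4.
Column 1 now contains 4; hence (4,1) = 5.
5 is placed in column 1, so (3,1) = 1.
Cage i has product 10, so (3,2) = 5.
Cage f has product 10, leaving (5,5) = 5.
Column 1 now contains 1, which forces (1,1) = 3.
Cage e has product 30, leaving (1,4) = 5.
5 is placed in column 5; hence (1,5) = 2.
5 is placed in column 2, leaving (2,2) = 1.
Cage d's pair has sum 6, so (2,3) = 5.
Column 5 already has 2, so (4,5) = 1.
1 is placed in column 2, which forces (1,2) = 4.
Cage g needs sum 8, leaving (1,3) = 1.
Column 2 now contains 4, so (4,2) = 3.
Row 4 already has 3; hence (4,3) = 4.
Row 4 now contains 1, leaving (4,4) = 2.
Column 2 already has 3, which forces (5,2) = 2.
Column 3 now contains 1; hence (5,3) = 3.
Column 4 now contains 2; hence (5,4) = 1.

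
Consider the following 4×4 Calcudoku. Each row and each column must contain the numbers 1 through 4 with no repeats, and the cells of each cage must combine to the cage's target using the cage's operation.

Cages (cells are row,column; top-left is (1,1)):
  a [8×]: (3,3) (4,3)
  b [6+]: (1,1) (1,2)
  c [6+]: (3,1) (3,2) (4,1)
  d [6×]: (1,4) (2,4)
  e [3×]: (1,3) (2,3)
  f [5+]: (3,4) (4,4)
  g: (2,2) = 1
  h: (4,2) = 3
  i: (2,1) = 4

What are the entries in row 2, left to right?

I is a freebie, which forces (2,1) = 4.
Cage g is given, so (2,2) = 1.
Row 2 already has 1, so (2,3) = 3.
Row 2 already has 3, leaving (2,4) = 2.
Cage h is a single given cell, so (4,2) = 3.
4 is placed in column 1, so (1,1) = 2.
Cage b's pair has sum 6, which forces (1,2) = 4.
3 is placed in column 3; hence (1,3) = 1.
Column 4 now contains 2, which forces (1,4) = 3.
Cage c has sum 6, which forces (3,1) = 3.
3 is placed in column 2, which forces (3,2) = 2.
Row 3 now contains 2; hence (3,3) = 4.
Row 3 now contains 4; hence (3,4) = 1.
Cage c needs sum 6; hence (4,1) = 1.
4 is placed in column 3; hence (4,3) = 2.
Column 4 now contains 1, so (4,4) = 4.
Filled in: 2 4 1 3 / 4 1 3 2 / 3 2 4 1 / 1 3 2 4.

4 1 3 2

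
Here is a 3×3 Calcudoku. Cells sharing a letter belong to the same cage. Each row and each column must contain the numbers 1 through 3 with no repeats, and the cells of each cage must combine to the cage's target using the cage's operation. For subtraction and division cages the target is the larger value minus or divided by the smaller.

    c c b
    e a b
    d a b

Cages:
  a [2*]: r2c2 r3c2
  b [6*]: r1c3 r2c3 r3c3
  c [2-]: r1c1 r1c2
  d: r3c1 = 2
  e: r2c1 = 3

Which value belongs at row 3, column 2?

1

Cage e is given, leaving r2c1 = 3.
Cage d is given, so r3c1 = 2.
Row 3 now contains 2, leaving r3c2 = 1.
Row 3 now contains 1, leaving r3c3 = 3.
Column 1 now contains 3, so r1c1 = 1.
1 is placed in column 2, which forces r1c2 = 3.
Row 1 now contains 1, leaving r1c3 = 2.
1 is placed in column 2, leaving r2c2 = 2.
Column 3 now contains 2, leaving r2c3 = 1.
Completed grid: 1 3 2 / 3 2 1 / 2 1 3.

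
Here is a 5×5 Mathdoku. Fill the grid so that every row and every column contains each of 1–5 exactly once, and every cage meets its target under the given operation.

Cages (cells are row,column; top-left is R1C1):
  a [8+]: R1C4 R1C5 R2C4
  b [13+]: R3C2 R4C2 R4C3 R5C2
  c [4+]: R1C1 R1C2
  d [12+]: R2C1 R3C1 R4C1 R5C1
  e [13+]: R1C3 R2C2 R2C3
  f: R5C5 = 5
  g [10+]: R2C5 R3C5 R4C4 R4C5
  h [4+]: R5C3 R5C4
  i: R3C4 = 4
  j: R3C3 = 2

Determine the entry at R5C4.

3

Cage j is given, so R3C3 = 2.
I is a freebie; hence R3C4 = 4.
Cage f is a single given cell, so R5C5 = 5.
The only place for 3 in column 1 is R1C1.
Row 1 already has 3, so R1C2 = 1.
Cage a has sum 8, leaving R1C4 = 5.
Cage a has sum 8; hence R1C5 = 2.
The 3 cells of cage a must have sum 8, which forces R2C4 = 1.
1 is placed in column 4, leaving R5C4 = 3.
Row 1 already has 5, so R1C3 = 4.
Cage e needs sum 13, so R2C2 = 4.
Cage e has sum 13, leaving R2C3 = 5.
Row 2 already has 4; hence R2C5 = 3.
3 is placed in column 5, so R3C5 = 1.
3 is placed in column 4; hence R4C4 = 2.
Column 5 already has 1, which forces R4C5 = 4.
Column 2 now contains 4; hence R5C2 = 2.
3 is placed in row 5, which forces R5C3 = 1.
Row 2 already has 5, leaving R2C1 = 2.
Row 3 already has 1, leaving R3C1 = 5.
The 4 cells of cage b must have sum 13; hence R3C2 = 3.
The 4 cells of cage d must have sum 12; hence R4C1 = 1.
Cage b has sum 13, which forces R4C2 = 5.
Column 3 now contains 1; hence R4C3 = 3.
Row 5 already has 1, so R5C1 = 4.
Completed grid: 3 1 4 5 2 / 2 4 5 1 3 / 5 3 2 4 1 / 1 5 3 2 4 / 4 2 1 3 5.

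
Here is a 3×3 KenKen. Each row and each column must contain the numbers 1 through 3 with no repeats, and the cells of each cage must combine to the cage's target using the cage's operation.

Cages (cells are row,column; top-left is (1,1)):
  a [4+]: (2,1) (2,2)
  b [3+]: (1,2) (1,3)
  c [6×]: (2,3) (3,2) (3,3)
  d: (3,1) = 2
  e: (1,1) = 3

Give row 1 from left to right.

Cage e is given, which forces (1,1) = 3.
Column 1 now contains 3, leaving (2,1) = 1.
Row 2 now contains 1, leaving (2,2) = 3.
Row 2 now contains 3; hence (2,3) = 2.
Cage d is given, which forces (3,1) = 2.
Row 3 already has 2, so (3,2) = 1.
Row 3 already has 1; hence (3,3) = 3.
Column 2 already has 1; hence (1,2) = 2.
Column 3 already has 2, so (1,3) = 1.
Filled in: 3 2 1 / 1 3 2 / 2 1 3.

3 2 1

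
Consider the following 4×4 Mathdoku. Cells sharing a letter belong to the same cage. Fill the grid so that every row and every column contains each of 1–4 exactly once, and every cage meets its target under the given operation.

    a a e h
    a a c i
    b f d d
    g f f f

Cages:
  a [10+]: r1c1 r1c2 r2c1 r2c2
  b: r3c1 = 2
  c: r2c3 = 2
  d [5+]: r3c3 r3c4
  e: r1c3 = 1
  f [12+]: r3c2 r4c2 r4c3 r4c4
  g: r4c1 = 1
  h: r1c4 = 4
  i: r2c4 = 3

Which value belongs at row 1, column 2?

2

Cage e is a single given cell, so r1c3 = 1.
Cage h is a single given cell, so r1c4 = 4.
Cage c is a single given cell, leaving r2c3 = 2.
Cage i is a single given cell, which forces r2c4 = 3.
B is a freebie; hence r3c1 = 2.
Row 3 now contains 2; hence r3c4 = 1.
Cage g is given, leaving r4c1 = 1.
Column 4 already has 1; hence r4c4 = 2.
Column 1 already has 2, which forces r1c1 = 3.
The 4 cells of cage a must have sum 10, which forces r1c2 = 2.
Column 1 already has 1, which forces r2c1 = 4.
Cage a has sum 10, so r2c2 = 1.
Cage f needs sum 12; hence r3c2 = 3.
Cage d needs two cells with sum 5, so r3c3 = 4.
The 4 cells of cage f must have sum 12, so r4c2 = 4.
Cage f has sum 12, leaving r4c3 = 3.
Completed grid: 3 2 1 4 / 4 1 2 3 / 2 3 4 1 / 1 4 3 2.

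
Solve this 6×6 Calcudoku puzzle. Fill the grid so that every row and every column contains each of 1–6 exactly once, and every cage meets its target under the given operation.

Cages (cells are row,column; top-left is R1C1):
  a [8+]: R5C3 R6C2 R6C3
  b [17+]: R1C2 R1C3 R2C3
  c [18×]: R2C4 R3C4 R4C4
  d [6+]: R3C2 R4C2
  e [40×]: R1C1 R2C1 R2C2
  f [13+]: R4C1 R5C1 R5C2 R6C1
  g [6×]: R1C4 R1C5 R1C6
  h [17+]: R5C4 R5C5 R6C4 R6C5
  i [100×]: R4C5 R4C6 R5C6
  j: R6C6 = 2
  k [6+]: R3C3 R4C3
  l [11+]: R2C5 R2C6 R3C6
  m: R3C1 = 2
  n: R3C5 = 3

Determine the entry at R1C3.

5

Cage b has sum 17, leaving R1C2 = 6.
The 3 cells of cage b must have sum 17; hence R1C3 = 5.
Cage b needs sum 17; hence R2C3 = 6.
Cage m is a single given cell, so R3C1 = 2.
Cage n is given, which forces R3C5 = 3.
The 3 cells of cage i must have product 100, which forces R4C5 = 5.
Cage i needs product 100, leaving R4C6 = 4.
Cage i needs product 100, so R5C6 = 5.
Cage j is a single given cell, leaving R6C6 = 2.
Column 1 now contains 2, which forces R1C1 = 4.
Cage e needs product 40; hence R2C1 = 5.
Cage e has product 40, which forces R2C2 = 2.
Row 2 already has 2, leaving R2C5 = 4.
The two cells of cage k must have sum 6, leaving R3C3 = 4.
The 3 cells of cage l must have sum 11, leaving R3C6 = 6.
Column 2 now contains 2, so R4C2 = 1.
Cage k needs two cells with sum 6, leaving R4C3 = 2.
Cage c needs product 18, which forces R2C4 = 3.
Cage l has sum 11, leaving R2C6 = 1.
Row 3 now contains 4, which forces R3C2 = 5.
Row 3 now contains 6, leaving R3C4 = 1.
The 3 cells of cage c must have product 18, leaving R4C4 = 6.
Cage f needs sum 13, so R5C2 = 3.
3 is placed in row 5, leaving R5C3 = 1.
Column 4 already has 6, which forces R5C4 = 4.
The 3 cells of cage a must have sum 8; hence R6C2 = 4.
Column 3 already has 1; hence R6C3 = 3.
Column 4 already has 4, which forces R6C4 = 5.
Column 4 already has 1, which forces R1C4 = 2.
Cage g needs product 6, which forces R1C5 = 1.
Column 6 now contains 1, so R1C6 = 3.
6 is placed in row 4, which forces R4C1 = 3.
Row 5 now contains 1; hence R5C1 = 6.
Cage h has sum 17, so R5C5 = 2.
Cage f needs sum 13, leaving R6C1 = 1.
Cage h has sum 17, leaving R6C5 = 6.
The full grid is 4 6 5 2 1 3 / 5 2 6 3 4 1 / 2 5 4 1 3 6 / 3 1 2 6 5 4 / 6 3 1 4 2 5 / 1 4 3 5 6 2.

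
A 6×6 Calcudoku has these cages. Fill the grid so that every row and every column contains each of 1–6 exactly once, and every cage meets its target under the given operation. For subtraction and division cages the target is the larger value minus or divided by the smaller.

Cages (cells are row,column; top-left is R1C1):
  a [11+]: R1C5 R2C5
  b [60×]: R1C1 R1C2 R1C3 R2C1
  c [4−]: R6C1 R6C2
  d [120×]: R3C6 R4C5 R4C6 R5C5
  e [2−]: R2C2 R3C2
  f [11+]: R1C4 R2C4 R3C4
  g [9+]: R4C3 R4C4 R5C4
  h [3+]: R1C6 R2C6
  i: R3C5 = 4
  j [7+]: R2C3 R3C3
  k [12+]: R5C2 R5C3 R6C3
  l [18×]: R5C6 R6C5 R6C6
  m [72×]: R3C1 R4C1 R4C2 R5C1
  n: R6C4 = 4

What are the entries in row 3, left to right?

Cage i is given, so R3C5 = 4.
Cage n is given, leaving R6C4 = 4.
The only place for 4 in column 6 is R4C6.
Column 6 needs a 5, and only R3C6 is open for it.
Cage l has product 18; hence R6C5 = 1.
In row 6, 5 can only go at R6C3, so R6C3 = 5.
Row 4 needs a 5, and only R4C4 is open for it.
In row 5, 5 can only go at R5C2, so R5C2 = 5.
Cage k has sum 12, so R5C3 = 2.
Row 5 already has 2, so R5C5 = 3.
3 is placed in row 5, which forces R5C6 = 6.
Column 6 already has 6; hence R6C6 = 3.
Cage g has sum 9, so R4C3 = 3.
3 is placed in column 5, leaving R4C5 = 2.
3 is placed in row 5, leaving R5C4 = 1.
The 4 cells of cage m must have product 72; hence R3C1 = 3.
Row 5 already has 1; hence R5C1 = 4.
The only place for 4 in row 1 is R1C3.
The 4 cells of cage b must have product 60, so R1C2 = 3.
3 is placed in column 2, which forces R2C2 = 4.
Cage f needs sum 11, which forces R2C4 = 3.
In row 2, 2 can only go at R2C6, so R2C6 = 2.
2 is placed in column 6, so R1C6 = 1.
Row 1 now contains 1, leaving R1C1 = 5.
Row 1 already has 5, so R1C5 = 6.
Cage b needs product 60; hence R2C1 = 1.
1 is placed in row 2, leaving R2C3 = 6.
Column 5 already has 6, leaving R2C5 = 5.
Column 3 now contains 6, which forces R3C3 = 1.
1 is placed in column 1, leaving R4C1 = 6.
Row 4 already has 6, leaving R4C2 = 1.
6 is placed in column 1, leaving R6C1 = 2.
Row 6 already has 2, so R6C2 = 6.
Row 1 now contains 6, so R1C4 = 2.
6 is placed in column 2, which forces R3C2 = 2.
Cage f needs sum 11, which forces R3C4 = 6.
The full grid is 5 3 4 2 6 1 / 1 4 6 3 5 2 / 3 2 1 6 4 5 / 6 1 3 5 2 4 / 4 5 2 1 3 6 / 2 6 5 4 1 3.

3 2 1 6 4 5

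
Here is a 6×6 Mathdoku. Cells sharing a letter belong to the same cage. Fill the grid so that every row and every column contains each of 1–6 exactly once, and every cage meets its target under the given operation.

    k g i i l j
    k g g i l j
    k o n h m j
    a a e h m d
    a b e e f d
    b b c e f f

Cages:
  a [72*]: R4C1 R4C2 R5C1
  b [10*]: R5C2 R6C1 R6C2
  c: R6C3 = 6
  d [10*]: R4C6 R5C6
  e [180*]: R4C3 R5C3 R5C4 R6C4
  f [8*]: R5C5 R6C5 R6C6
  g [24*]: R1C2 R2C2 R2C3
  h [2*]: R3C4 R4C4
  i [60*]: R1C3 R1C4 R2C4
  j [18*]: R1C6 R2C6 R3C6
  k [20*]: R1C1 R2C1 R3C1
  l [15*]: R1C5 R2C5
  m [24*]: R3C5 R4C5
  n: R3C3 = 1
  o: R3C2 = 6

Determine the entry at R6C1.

Cage o is a single given cell; hence R3C2 = 6.
N is a freebie, which forces R3C3 = 1.
Row 3 already has 1; hence R3C4 = 2.
6 is placed in row 3, so R3C5 = 4.
Row 3 already has 1, which forces R3C6 = 3.
2 is placed in column 4, so R4C4 = 1.
4 is placed in column 5, so R4C5 = 6.
Cage c is given, which forces R6C3 = 6.
Row 3 already has 4, which forces R3C1 = 5.
Cage a needs product 72, so R5C1 = 6.
The 3 cells of cage f must have product 8, so R6C6 = 4.
In row 4, 2 can only go at R4C6, so R4C6 = 2.
Column 6 now contains 2, leaving R5C6 = 5.
The 3 cells of cage b must have product 10, which forces R6C2 = 5.
Row 6 now contains 5, so R6C4 = 3.
Cage e needs product 180, which forces R4C3 = 5.
The 4 cells of cage e must have product 180, which forces R5C3 = 3.
Column 4 now contains 3; hence R5C4 = 4.
Column 3 now contains 3, leaving R1C3 = 2.
2 is placed in column 3; hence R2C3 = 4.
Cage k has product 20, so R1C1 = 4.
Cage g needs product 24, so R1C2 = 3.
Row 1 now contains 3, so R1C5 = 5.
4 is placed in row 2, leaving R2C1 = 1.
Cage g has product 24, which forces R2C2 = 2.
Column 5 now contains 5, leaving R2C5 = 3.
Row 2 now contains 1; hence R2C6 = 6.
4 is placed in column 1, so R4C1 = 3.
3 is placed in column 2, which forces R4C2 = 4.
2 is placed in column 2, leaving R5C2 = 1.
1 is placed in row 5; hence R5C5 = 2.
Column 1 already has 1; hence R6C1 = 2.
Column 5 already has 2, which forces R6C5 = 1.
5 is placed in row 1; hence R1C4 = 6.
6 is placed in column 6, so R1C6 = 1.
Row 2 now contains 6, so R2C4 = 5.
Filled in: 4 3 2 6 5 1 / 1 2 4 5 3 6 / 5 6 1 2 4 3 / 3 4 5 1 6 2 / 6 1 3 4 2 5 / 2 5 6 3 1 4.

2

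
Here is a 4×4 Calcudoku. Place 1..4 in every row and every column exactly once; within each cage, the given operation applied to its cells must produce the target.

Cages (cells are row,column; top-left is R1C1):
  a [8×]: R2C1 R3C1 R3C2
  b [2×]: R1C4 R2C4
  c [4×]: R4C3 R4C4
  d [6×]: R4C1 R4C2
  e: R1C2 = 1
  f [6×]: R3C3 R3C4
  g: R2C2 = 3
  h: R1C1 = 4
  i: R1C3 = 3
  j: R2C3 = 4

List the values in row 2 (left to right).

2 3 4 1

H is a freebie, which forces R1C1 = 4.
Cage e is a single given cell, which forces R1C2 = 1.
Cage i is a single given cell; hence R1C3 = 3.
1 is placed in row 1; hence R1C4 = 2.
Cage g is given, so R2C2 = 3.
Cage j is given, which forces R2C3 = 4.
Column 4 already has 2, leaving R2C4 = 1.
Column 3 already has 3, so R3C3 = 2.
Column 4 already has 2, so R3C4 = 3.
Column 2 now contains 3, leaving R4C2 = 2.
Column 3 now contains 4, leaving R4C3 = 1.
Column 4 already has 1; hence R4C4 = 4.
Row 2 already has 1, so R2C1 = 2.
Row 3 already has 2, leaving R3C1 = 1.
Row 3 already has 2; hence R3C2 = 4.
2 is placed in row 4; hence R4C1 = 3.
The full grid is 4 1 3 2 / 2 3 4 1 / 1 4 2 3 / 3 2 1 4.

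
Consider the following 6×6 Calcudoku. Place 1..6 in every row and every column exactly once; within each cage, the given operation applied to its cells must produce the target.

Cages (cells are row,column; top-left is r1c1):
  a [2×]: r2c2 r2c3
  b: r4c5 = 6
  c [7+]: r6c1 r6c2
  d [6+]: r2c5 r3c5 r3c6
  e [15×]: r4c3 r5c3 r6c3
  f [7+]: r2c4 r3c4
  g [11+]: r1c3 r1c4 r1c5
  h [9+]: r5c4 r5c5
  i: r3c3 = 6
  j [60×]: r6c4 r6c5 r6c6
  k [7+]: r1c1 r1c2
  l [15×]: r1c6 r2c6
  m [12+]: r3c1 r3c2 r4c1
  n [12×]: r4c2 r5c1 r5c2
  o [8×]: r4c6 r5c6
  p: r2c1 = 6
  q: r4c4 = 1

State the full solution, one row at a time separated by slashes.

P is a freebie, leaving r2c1 = 6.
I is a freebie, which forces r3c3 = 6.
Q is a freebie, leaving r4c4 = 1.
Cage b is given, leaving r4c5 = 6.
In row 2, 4 can only go at r2c4, so r2c4 = 4.
The two cells of cage f must have sum 7; hence r3c4 = 3.
Row 2 needs a 5, and only r2c6 is open for it.
5 is placed in column 6; hence r1c6 = 3.
The only place for 3 in row 2 is r2c5.
Cage h's pair has sum 9, so r5c4 = 5.
Column 5 already has 3; hence r5c5 = 4.
Row 5 now contains 4, so r5c6 = 2.
Column 6 now contains 2, so r6c6 = 6.
The 3 cells of cage g must have sum 11, so r1c3 = 4.
Cage d has sum 6, so r3c5 = 2.
Column 6 now contains 2, so r3c6 = 1.
Column 6 now contains 2; hence r4c6 = 4.
Row 6 now contains 6, leaving r6c4 = 2.
Cage j has product 60, so r6c5 = 5.
2 is placed in column 4; hence r1c4 = 6.
Column 5 now contains 5, so r1c5 = 1.
The 3 cells of cage m must have sum 12, leaving r4c1 = 3.
Row 4 already has 4, leaving r4c2 = 2.
Cage e needs product 15, leaving r4c3 = 5.
Cage n needs product 12, leaving r5c1 = 1.
The 3 cells of cage n must have product 12; hence r5c2 = 6.
Row 5 now contains 1, leaving r5c3 = 3.
Column 1 now contains 3, which forces r6c1 = 4.
Row 6 already has 4, which forces r6c2 = 3.
3 is placed in column 3, so r6c3 = 1.
Cage k needs two cells with sum 7; hence r1c1 = 2.
2 is placed in column 2; hence r1c2 = 5.
2 is placed in column 2, so r2c2 = 1.
Column 3 now contains 1, which forces r2c3 = 2.
4 is placed in column 1, so r3c1 = 5.
Cage m needs sum 12; hence r3c2 = 4.

2 5 4 6 1 3 / 6 1 2 4 3 5 / 5 4 6 3 2 1 / 3 2 5 1 6 4 / 1 6 3 5 4 2 / 4 3 1 2 5 6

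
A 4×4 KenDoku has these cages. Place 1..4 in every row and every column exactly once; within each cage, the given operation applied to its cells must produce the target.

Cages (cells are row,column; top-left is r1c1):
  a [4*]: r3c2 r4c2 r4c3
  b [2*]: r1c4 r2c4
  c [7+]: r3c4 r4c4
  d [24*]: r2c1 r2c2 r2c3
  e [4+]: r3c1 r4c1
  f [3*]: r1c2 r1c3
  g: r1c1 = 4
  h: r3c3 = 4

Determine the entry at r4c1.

3

Cage g is a single given cell; hence r1c1 = 4.
Cage h is given; hence r3c3 = 4.
4 is placed in row 3; hence r3c4 = 3.
Column 4 now contains 3, which forces r4c4 = 4.
Cage d has product 24, leaving r2c2 = 4.
Row 3 already has 3, leaving r3c1 = 1.
Cage a needs product 4, so r3c2 = 2.
Cage e's pair has sum 4; hence r4c1 = 3.
Row 4 now contains 4, leaving r4c2 = 1.
Cage a has product 4, so r4c3 = 2.
Column 2 now contains 1, which forces r1c2 = 3.
Cage f needs two cells with product 3, which forces r1c3 = 1.
Row 1 already has 1; hence r1c4 = 2.
Column 1 now contains 3; hence r2c1 = 2.
Column 3 now contains 2, which forces r2c3 = 3.
Column 4 already has 2, so r2c4 = 1.
Completed grid: 4 3 1 2 / 2 4 3 1 / 1 2 4 3 / 3 1 2 4.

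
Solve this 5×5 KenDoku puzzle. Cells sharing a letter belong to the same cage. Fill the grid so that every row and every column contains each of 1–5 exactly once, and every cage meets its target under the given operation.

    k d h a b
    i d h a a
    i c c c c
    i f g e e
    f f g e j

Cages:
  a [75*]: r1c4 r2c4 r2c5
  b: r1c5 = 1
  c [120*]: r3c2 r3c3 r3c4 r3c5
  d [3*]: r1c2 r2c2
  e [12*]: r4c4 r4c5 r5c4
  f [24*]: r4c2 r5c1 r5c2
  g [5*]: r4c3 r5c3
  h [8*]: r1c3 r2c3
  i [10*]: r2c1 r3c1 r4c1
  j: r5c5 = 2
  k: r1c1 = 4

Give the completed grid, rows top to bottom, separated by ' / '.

K is a freebie, leaving r1c1 = 4.
Row 1 already has 4; hence r1c3 = 2.
The 3 cells of cage a must have product 75, which forces r1c4 = 5.
Cage b is given; hence r1c5 = 1.
Column 3 already has 2, which forces r2c3 = 4.
The 3 cells of cage a must have product 75, which forces r2c4 = 3.
Cage a needs product 75, which forces r2c5 = 5.
J is a freebie, so r5c5 = 2.
1 is placed in row 1; hence r1c2 = 3.
Row 2 already has 3, which forces r2c2 = 1.
Cage f needs product 24, leaving r4c2 = 2.
The 3 cells of cage e must have product 12; hence r4c5 = 3.
2 is placed in row 5, so r5c1 = 3.
Cage f has product 24, so r5c2 = 4.
4 is placed in row 5, leaving r5c4 = 1.
Row 2 already has 1, which forces r2c1 = 2.
Column 2 already has 4, leaving r3c2 = 5.
Cage c has product 120, so r3c3 = 3.
Cage c has product 120; hence r3c4 = 2.
Column 5 now contains 3, leaving r3c5 = 4.
The two cells of cage g must have product 5; hence r4c3 = 1.
1 is placed in column 4, so r4c4 = 4.
1 is placed in row 5; hence r5c3 = 5.
Row 3 already has 5, leaving r3c1 = 1.
Row 4 already has 1, leaving r4c1 = 5.

4 3 2 5 1 / 2 1 4 3 5 / 1 5 3 2 4 / 5 2 1 4 3 / 3 4 5 1 2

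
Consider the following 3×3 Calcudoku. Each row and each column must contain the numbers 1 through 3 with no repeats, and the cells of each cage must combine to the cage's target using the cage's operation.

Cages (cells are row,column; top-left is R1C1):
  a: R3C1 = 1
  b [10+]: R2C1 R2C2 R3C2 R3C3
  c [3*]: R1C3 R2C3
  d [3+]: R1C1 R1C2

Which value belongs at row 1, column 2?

1

Cage a is a single given cell, so R3C1 = 1.
Column 1 now contains 1; hence R1C1 = 2.
The two cells of cage d must have sum 3, leaving R1C2 = 1.
1 is placed in row 1, leaving R1C3 = 3.
2 is placed in column 1, so R2C1 = 3.
Row 2 already has 3; hence R2C2 = 2.
Column 3 already has 3, leaving R2C3 = 1.
Column 2 already has 2, which forces R3C2 = 3.
Column 3 already has 3; hence R3C3 = 2.
Filled in: 2 1 3 / 3 2 1 / 1 3 2.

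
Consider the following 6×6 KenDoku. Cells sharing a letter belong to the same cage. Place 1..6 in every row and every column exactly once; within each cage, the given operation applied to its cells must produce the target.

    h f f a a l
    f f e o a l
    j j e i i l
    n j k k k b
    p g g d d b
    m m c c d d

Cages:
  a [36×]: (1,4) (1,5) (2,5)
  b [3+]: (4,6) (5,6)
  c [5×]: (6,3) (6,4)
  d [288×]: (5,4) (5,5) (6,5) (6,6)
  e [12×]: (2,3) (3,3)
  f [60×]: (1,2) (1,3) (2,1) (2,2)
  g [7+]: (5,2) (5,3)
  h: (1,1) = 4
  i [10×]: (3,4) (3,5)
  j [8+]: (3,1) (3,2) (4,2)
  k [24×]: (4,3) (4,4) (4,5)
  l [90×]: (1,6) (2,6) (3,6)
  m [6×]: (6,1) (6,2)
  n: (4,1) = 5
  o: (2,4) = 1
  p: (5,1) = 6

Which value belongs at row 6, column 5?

6

Cage h is a single given cell, which forces (1,1) = 4.
O is a freebie, leaving (2,4) = 1.
Cage n is given, which forces (4,1) = 5.
P is a freebie; hence (5,1) = 6.
1 is placed in column 4, so (6,4) = 5.
5 is placed in column 4, leaving (3,4) = 2.
Cage i needs two cells with product 10, so (3,5) = 5.
Row 6 now contains 5, so (6,3) = 1.
Row 5 needs a 1, and only (5,6) is open for it.
Column 6 now contains 1, leaving (4,6) = 2.
Cage k has product 24, which forces (4,5) = 1.
In row 1, 1 can only go at (1,2), so (1,2) = 1.
Cage j needs sum 8; hence (3,1) = 1.
In row 1, 2 can only go at (1,5), so (1,5) = 2.
The only place for 3 in row 4 is (4,2).
Column 2 now contains 3, which forces (3,2) = 4.
The two cells of cage m must have product 6; hence (6,1) = 3.
Column 2 now contains 3, so (6,2) = 2.
3 is placed in column 1; hence (2,1) = 2.
2 is placed in row 2, leaving (2,3) = 4.
4 is placed in column 3, so (4,3) = 6.
Row 4 already has 6, so (4,4) = 4.
Column 2 already has 2, so (5,2) = 5.
Cage g needs two cells with sum 7; hence (5,3) = 2.
Column 4 now contains 4, leaving (5,4) = 3.
Row 5 now contains 3; hence (5,5) = 4.
Column 5 already has 4, which forces (6,5) = 6.
Row 6 now contains 6, so (6,6) = 4.
6 is placed in column 3, so (1,3) = 5.
Column 4 now contains 3, which forces (1,4) = 6.
Row 1 already has 6, leaving (1,6) = 3.
Column 2 already has 5; hence (2,2) = 6.
Column 5 now contains 6, leaving (2,5) = 3.
Row 2 already has 6, leaving (2,6) = 5.
6 is placed in column 3, so (3,3) = 3.
3 is placed in column 6; hence (3,6) = 6.
Completed grid: 4 1 5 6 2 3 / 2 6 4 1 3 5 / 1 4 3 2 5 6 / 5 3 6 4 1 2 / 6 5 2 3 4 1 / 3 2 1 5 6 4.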